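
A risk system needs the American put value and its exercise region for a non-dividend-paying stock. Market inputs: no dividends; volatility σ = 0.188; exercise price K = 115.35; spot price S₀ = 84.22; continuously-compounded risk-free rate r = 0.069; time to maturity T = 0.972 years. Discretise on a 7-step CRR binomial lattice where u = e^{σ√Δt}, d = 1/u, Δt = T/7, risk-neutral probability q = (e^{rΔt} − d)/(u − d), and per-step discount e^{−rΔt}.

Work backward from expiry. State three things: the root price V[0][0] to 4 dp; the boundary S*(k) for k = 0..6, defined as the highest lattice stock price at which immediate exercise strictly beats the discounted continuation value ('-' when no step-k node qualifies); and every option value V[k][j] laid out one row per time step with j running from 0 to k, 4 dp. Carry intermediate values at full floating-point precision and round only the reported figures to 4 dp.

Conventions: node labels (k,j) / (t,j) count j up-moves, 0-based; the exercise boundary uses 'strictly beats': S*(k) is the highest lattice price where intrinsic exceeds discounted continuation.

price = 31.1300
boundary = 84.2200 90.3316 96.8868 90.3316 96.8868 103.9177 96.8868
tree:
31.1300
36.8281 25.0184
42.1408 31.1300 18.4632
47.0940 36.8281 25.0184 11.6561
51.7120 42.1408 31.1300 18.4632 6.3160
56.0176 47.0940 36.8281 25.0184 11.4323 2.2595
60.0319 51.7120 42.1408 31.1300 18.4632 5.0825 0.0000
63.7746 56.0176 47.0940 36.8281 25.0184 11.4323 0.0000 0.0000

Δt=0.13886, u=1.07257, d=0.93234, q=0.55115, disc=e^(-rΔt)=0.99046
k=7 terminal: V=max(K-S,0) → 63.7746 56.0176 47.0940 36.8281 25.0184 11.4323 0.0000 0.0000
k=6: j=0 S=55.3181 intr=60.0319 cont=58.9320 V=60.0319[EX]; j=1 S=63.6380 intr=51.7120 cont=50.6121 V=51.7120[EX]; j=2 S=73.2092 intr=42.1408 cont=41.0409 V=42.1408[EX]; j=3 S=84.2200 intr=31.1300 cont=30.0301 V=31.1300[EX]; j=4 S=96.8868 intr=18.4632 cont=17.3633 V=18.4632[EX]; j=5 S=111.4587 intr=3.8913 cont=5.0825 V=5.0825[hold]; j=6 S=128.2223 intr=0.0000 cont=0.0000 V=0.0000[hold]  S*(6)=96.8868
k=5: j=0 S=59.3324 intr=56.0176 cont=54.9177 V=56.0176[EX]; j=1 S=68.2560 intr=47.0940 cont=45.9940 V=47.0940[EX]; j=2 S=78.5219 intr=36.8281 cont=35.7282 V=36.8281[EX]; j=3 S=90.3316 intr=25.0184 cont=23.9184 V=25.0184[EX]; j=4 S=103.9177 intr=11.4323 cont=10.9827 V=11.4323[EX]; j=5 S=119.5470 intr=0.0000 cont=2.2595 V=2.2595[hold]  S*(5)=103.9177
k=4: j=0 S=63.6380 intr=51.7120 cont=50.6121 V=51.7120[EX]; j=1 S=73.2092 intr=42.1408 cont=41.0409 V=42.1408[EX]; j=2 S=84.2200 intr=31.1300 cont=30.0301 V=31.1300[EX]; j=3 S=96.8868 intr=18.4632 cont=17.3633 V=18.4632[EX]; j=4 S=111.4587 intr=3.8913 cont=6.3160 V=6.3160[hold]  S*(4)=96.8868
k=3: j=0 S=68.2560 intr=47.0940 cont=45.9940 V=47.0940[EX]; j=1 S=78.5219 intr=36.8281 cont=35.7282 V=36.8281[EX]; j=2 S=90.3316 intr=25.0184 cont=23.9184 V=25.0184[EX]; j=3 S=103.9177 intr=11.4323 cont=11.6561 V=11.6561[hold]  S*(3)=90.3316
k=2: j=0 S=73.2092 intr=42.1408 cont=41.0409 V=42.1408[EX]; j=1 S=84.2200 intr=31.1300 cont=30.0301 V=31.1300[EX]; j=2 S=96.8868 intr=18.4632 cont=17.4854 V=18.4632[EX]  S*(2)=96.8868
k=1: j=0 S=78.5219 intr=36.8281 cont=35.7282 V=36.8281[EX]; j=1 S=90.3316 intr=25.0184 cont=23.9184 V=25.0184[EX]  S*(1)=90.3316
k=0: j=0 S=84.2200 intr=31.1300 cont=30.0301 V=31.1300[EX]  S*(0)=84.2200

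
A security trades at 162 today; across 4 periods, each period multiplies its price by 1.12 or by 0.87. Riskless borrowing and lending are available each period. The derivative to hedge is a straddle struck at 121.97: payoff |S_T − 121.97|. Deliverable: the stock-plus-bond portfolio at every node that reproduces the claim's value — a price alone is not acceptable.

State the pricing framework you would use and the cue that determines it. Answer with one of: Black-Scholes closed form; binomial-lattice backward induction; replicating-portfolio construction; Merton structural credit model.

Key observation: the task asks for the hedge itself — share and bond holdings at every node of the 4-period tree on spot 162 with factors 1.12/0.87 — which is exactly what the replicating-portfolio construction produces.

framework: replicating-portfolio construction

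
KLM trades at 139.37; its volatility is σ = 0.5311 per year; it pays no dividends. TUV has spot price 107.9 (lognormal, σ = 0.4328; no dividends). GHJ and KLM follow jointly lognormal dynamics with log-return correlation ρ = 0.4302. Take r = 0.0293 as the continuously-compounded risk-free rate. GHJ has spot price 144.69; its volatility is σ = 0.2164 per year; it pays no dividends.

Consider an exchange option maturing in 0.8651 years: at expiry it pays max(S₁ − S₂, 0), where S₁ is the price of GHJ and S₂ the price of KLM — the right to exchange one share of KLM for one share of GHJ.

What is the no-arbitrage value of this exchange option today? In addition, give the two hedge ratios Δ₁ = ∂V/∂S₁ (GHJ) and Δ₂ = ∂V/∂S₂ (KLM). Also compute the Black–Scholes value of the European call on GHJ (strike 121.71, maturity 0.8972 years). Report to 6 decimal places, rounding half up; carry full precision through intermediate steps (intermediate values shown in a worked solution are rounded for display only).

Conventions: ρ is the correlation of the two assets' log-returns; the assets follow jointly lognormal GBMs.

σ_eff = √(σ₁² + σ₂² − 2ρσ₁σ₂) = √(0.2164² + 0.5311² − 2·0.4302·0.2164·0.5311) = 0.479594
d₁ = (ln(S₁/S₂) + (q₂ − q₁ + σ_eff²/2)T) / (σ_eff√T) = (ln(144.69/139.37) + (0.0 − 0.0 + 0.115005)·0.8651) / 0.446074 = 0.307017
d₂ = d₁ − σ_eff√T = 0.307017 − 0.446074 = -0.139057
N(d₁) = 0.620585,  N(d₂) = 0.444703
V = S₁·e^{−q₁T}·N(d₁) − S₂·e^{−q₂T}·N(d₂) = 89.792407 − 61.978192 = 27.814215
Δ₁ = e^{−q₁T}·N(d₁) = 0.620585;  Δ₂ = −e^{−q₂T}·N(d₂) = -0.444703
[vanilla: GHJ call K=121.71]
σ√T = 0.2164·√0.8972 = 0.204975
d₁ = (ln(S/K) + (r+σ²/2)T) / (σ√T) = (ln(144.69/121.71) + (0.0293+0.2164²/2)·0.8972) / 0.204975 = (0.172952 + 0.047295) / 0.204975 = 1.074508
d₂ = d₁ − σ√T = 1.074508 − 0.204975 = 0.869533
e^{−rT} = 0.974055
N(d₁) = 0.858702,  N(d₂) = 0.807722
price = S·N(d₁) − K·e^{−rT}·N(d₂) = 124.245661 − 95.757210 = 28.488451

exchange price = 27.814215
Δ1 = 0.620585
Δ2 = -0.444703
price(GHJ call K=121.71) = 28.488451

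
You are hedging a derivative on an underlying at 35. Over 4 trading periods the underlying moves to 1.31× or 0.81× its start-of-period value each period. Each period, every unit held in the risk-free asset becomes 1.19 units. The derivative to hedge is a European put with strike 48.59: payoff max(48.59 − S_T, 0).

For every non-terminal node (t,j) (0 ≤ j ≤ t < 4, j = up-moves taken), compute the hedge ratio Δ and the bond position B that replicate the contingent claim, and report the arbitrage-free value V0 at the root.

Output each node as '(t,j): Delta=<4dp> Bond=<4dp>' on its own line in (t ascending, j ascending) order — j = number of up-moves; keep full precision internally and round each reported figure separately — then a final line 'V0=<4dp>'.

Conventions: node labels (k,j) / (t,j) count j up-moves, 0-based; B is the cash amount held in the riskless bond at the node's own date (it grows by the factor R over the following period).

(0,0): Delta=-0.2008 Bond=8.5062
(1,0): Delta=-0.5643 Bond=20.4255
(1,1): Delta=-0.1299 Bond=6.8688
(2,0): Delta=-1.0000 Bond=34.3125
(2,1): Delta=-0.4792 Bond=21.1464
(2,2): Delta=-0.0617 Bond=4.0773
(3,0): Delta=-1.0000 Bond=40.8319
(3,1): Delta=-1.0000 Bond=40.8319
(3,2): Delta=-0.3775 Bond=20.2166
(3,3): Delta=0.0000 Bond=0.0000
V0=1.4771

Risk-neutral probability p* = (R−d)/(u−d) = (1.19−0.81)/(1.31−0.81) = 0.7600.
Terminal payoffs: V(4,0)=33.5236, V(4,1)=24.2234, V(4,2)=9.1823, V(4,3)=0.0000, V(4,4)=0.0000
Node (3,0) S=18.6004: V=(p*·24.2234+(1−p*)·33.5236)/1.19=22.2315; Δ=(24.2234−33.5236)/(24.3666−15.0664)=-1.0000; B=V−Δ·S=40.8319
Node (3,1) S=30.0822: V=(p*·9.1823+(1−p*)·24.2234)/1.19=10.7497; Δ=(9.1823−24.2234)/(39.4077−24.3666)=-1.0000; B=V−Δ·S=40.8319
Node (3,2) S=48.6514: V=(p*·0.0000+(1−p*)·9.1823)/1.19=1.8519; Δ=(0.0000−9.1823)/(63.7334−39.4077)=-0.3775; B=V−Δ·S=20.2166
Node (3,3) S=78.6832: V=(p*·0.0000+(1−p*)·0.0000)/1.19=0.0000; Δ=(0.0000−0.0000)/(103.0750−63.7334)=0.0000; B=V−Δ·S=0.0000
Node (2,0) S=22.9635: V=(p*·10.7497+(1−p*)·22.2315)/1.19=11.3490; Δ=(10.7497−22.2315)/(30.0822−18.6004)=-1.0000; B=V−Δ·S=34.3125
Node (2,1) S=37.1385: V=(p*·1.8519+(1−p*)·10.7497)/1.19=3.3507; Δ=(1.8519−10.7497)/(48.6514−30.0822)=-0.4792; B=V−Δ·S=21.1464
Node (2,2) S=60.0635: V=(p*·0.0000+(1−p*)·1.8519)/1.19=0.3735; Δ=(0.0000−1.8519)/(78.6832−48.6514)=-0.0617; B=V−Δ·S=4.0773
Node (1,0) S=28.3500: V=(p*·3.3507+(1−p*)·11.3490)/1.19=4.4289; Δ=(3.3507−11.3490)/(37.1385−22.9635)=-0.5643; B=V−Δ·S=20.4255
Node (1,1) S=45.8500: V=(p*·0.3735+(1−p*)·3.3507)/1.19=0.9143; Δ=(0.3735−3.3507)/(60.0635−37.1385)=-0.1299; B=V−Δ·S=6.8688
Node (0,0) S=35.0000: V=(p*·0.9143+(1−p*)·4.4289)/1.19=1.4771; Δ=(0.9143−4.4289)/(45.8500−28.3500)=-0.2008; B=V−Δ·S=8.5062
Verification: the root portfolio costs Δ(0,0)·S0 + B(0,0) = 1.4771, matching V0.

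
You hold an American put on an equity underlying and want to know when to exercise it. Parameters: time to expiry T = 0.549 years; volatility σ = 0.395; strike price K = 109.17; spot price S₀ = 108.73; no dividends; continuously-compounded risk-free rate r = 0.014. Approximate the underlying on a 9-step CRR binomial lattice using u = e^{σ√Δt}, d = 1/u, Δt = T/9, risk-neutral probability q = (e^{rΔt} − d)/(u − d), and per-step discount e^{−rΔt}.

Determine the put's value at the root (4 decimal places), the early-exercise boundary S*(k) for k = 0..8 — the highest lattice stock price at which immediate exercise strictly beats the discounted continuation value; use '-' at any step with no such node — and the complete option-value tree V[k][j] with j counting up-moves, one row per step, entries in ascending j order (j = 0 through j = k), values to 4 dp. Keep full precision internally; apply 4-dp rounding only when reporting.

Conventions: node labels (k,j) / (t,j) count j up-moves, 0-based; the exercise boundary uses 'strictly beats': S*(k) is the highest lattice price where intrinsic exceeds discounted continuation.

price = 12.8557
boundary = - - - - - 66.7583 73.5994 81.1415 89.4565
tree:
12.8557
17.3521 8.0075
22.7741 11.5092 4.2282
28.9801 16.0915 6.5655 1.7037
35.6676 21.7870 9.9500 2.9107 0.3993
42.4117 28.4251 14.6346 4.8929 0.7685 0.0000
48.6169 35.5706 20.7348 8.0521 1.4791 0.0000 0.0000
54.2453 42.4117 28.0285 12.8702 2.8469 0.0000 0.0000 0.0000
59.3506 48.6169 35.5706 19.7135 5.4795 0.0000 0.0000 0.0000 0.0000
63.9813 54.2453 42.4117 28.0285 10.5465 0.0000 0.0000 0.0000 0.0000 0.0000

Δt=0.06100  u=1.10248  d=0.90705  q=0.48000  discount=0.99915
step 9 (expiry): payoffs max(K−S,0) = 63.9813 54.2453 42.4117 28.0285 10.5465 0.0000 0.0000 0.0000 0.0000 0.0000
step 8: (k=8,j=0): S=49.8194, K−S=59.3506, hold=59.2574 ⇒ V=59.3506 exercise | (k=8,j=1): S=60.5531, K−S=48.6169, hold=48.5237 ⇒ V=48.6169 exercise | (k=8,j=2): S=73.5994, K−S=35.5706, hold=35.4774 ⇒ V=35.5706 exercise | (k=8,j=3): S=89.4565, K−S=19.7135, hold=19.6203 ⇒ V=19.7135 exercise | (k=8,j=4): S=108.7300, K−S=0.4400, hold=5.4795 ⇒ V=5.4795 continue | (k=8,j=5): S=132.1560, K−S=0.0000, hold=0.0000 ⇒ V=0.0000 continue | (k=8,j=6): S=160.6293, K−S=0.0000, hold=0.0000 ⇒ V=0.0000 continue | (k=8,j=7): S=195.2371, K−S=0.0000, hold=0.0000 ⇒ V=0.0000 continue | (k=8,j=8): S=237.3012, K−S=0.0000, hold=0.0000 ⇒ V=0.0000 continue  boundary S*=89.4565
step 7: (k=7,j=0): S=54.9247, K−S=54.2453, hold=54.1521 ⇒ V=54.2453 exercise | (k=7,j=1): S=66.7583, K−S=42.4117, hold=42.3185 ⇒ V=42.4117 exercise | (k=7,j=2): S=81.1415, K−S=28.0285, hold=27.9353 ⇒ V=28.0285 exercise | (k=7,j=3): S=98.6235, K−S=10.5465, hold=12.8702 ⇒ V=12.8702 continue | (k=7,j=4): S=119.8721, K−S=0.0000, hold=2.8469 ⇒ V=2.8469 continue | (k=7,j=5): S=145.6988, K−S=0.0000, hold=0.0000 ⇒ V=0.0000 continue | (k=7,j=6): S=177.0898, K−S=0.0000, hold=0.0000 ⇒ V=0.0000 continue | (k=7,j=7): S=215.2440, K−S=0.0000, hold=0.0000 ⇒ V=0.0000 continue  boundary S*=81.1415
step 6: (k=6,j=0): S=60.5531, K−S=48.6169, hold=48.5237 ⇒ V=48.6169 exercise | (k=6,j=1): S=73.5994, K−S=35.5706, hold=35.4774 ⇒ V=35.5706 exercise | (k=6,j=2): S=89.4565, K−S=19.7135, hold=20.7348 ⇒ V=20.7348 continue | (k=6,j=3): S=108.7300, K−S=0.4400, hold=8.0521 ⇒ V=8.0521 continue | (k=6,j=4): S=132.1560, K−S=0.0000, hold=1.4791 ⇒ V=1.4791 continue | (k=6,j=5): S=160.6293, K−S=0.0000, hold=0.0000 ⇒ V=0.0000 continue | (k=6,j=6): S=195.2371, K−S=0.0000, hold=0.0000 ⇒ V=0.0000 continue  boundary S*=73.5994
step 5: (k=5,j=0): S=66.7583, K−S=42.4117, hold=42.3185 ⇒ V=42.4117 exercise | (k=5,j=1): S=81.1415, K−S=28.0285, hold=28.4251 ⇒ V=28.4251 continue | (k=5,j=2): S=98.6235, K−S=10.5465, hold=14.6346 ⇒ V=14.6346 continue | (k=5,j=3): S=119.8721, K−S=0.0000, hold=4.8929 ⇒ V=4.8929 continue | (k=5,j=4): S=145.6988, K−S=0.0000, hold=0.7685 ⇒ V=0.7685 continue | (k=5,j=5): S=177.0898, K−S=0.0000, hold=0.0000 ⇒ V=0.0000 continue  boundary S*=66.7583
step 4: (k=4,j=0): S=73.5994, K−S=35.5706, hold=35.6676 ⇒ V=35.6676 continue | (k=4,j=1): S=89.4565, K−S=19.7135, hold=21.7870 ⇒ V=21.7870 continue | (k=4,j=2): S=108.7300, K−S=0.4400, hold=9.9500 ⇒ V=9.9500 continue | (k=4,j=3): S=132.1560, K−S=0.0000, hold=2.9107 ⇒ V=2.9107 continue | (k=4,j=4): S=160.6293, K−S=0.0000, hold=0.3993 ⇒ V=0.3993 continue  boundary S*=-
step 3: (k=3,j=0): S=81.1415, K−S=28.0285, hold=28.9801 ⇒ V=28.9801 continue | (k=3,j=1): S=98.6235, K−S=10.5465, hold=16.0915 ⇒ V=16.0915 continue | (k=3,j=2): S=119.8721, K−S=0.0000, hold=6.5655 ⇒ V=6.5655 continue | (k=3,j=3): S=145.6988, K−S=0.0000, hold=1.7037 ⇒ V=1.7037 continue  boundary S*=-
step 2: (k=2,j=0): S=89.4565, K−S=19.7135, hold=22.7741 ⇒ V=22.7741 continue | (k=2,j=1): S=108.7300, K−S=0.4400, hold=11.5092 ⇒ V=11.5092 continue | (k=2,j=2): S=132.1560, K−S=0.0000, hold=4.2282 ⇒ V=4.2282 continue  boundary S*=-
step 1: (k=1,j=0): S=98.6235, K−S=10.5465, hold=17.3521 ⇒ V=17.3521 continue | (k=1,j=1): S=119.8721, K−S=0.0000, hold=8.0075 ⇒ V=8.0075 continue  boundary S*=-
step 0: (k=0,j=0): S=108.7300, K−S=0.4400, hold=12.8557 ⇒ V=12.8557 continue  boundary S*=-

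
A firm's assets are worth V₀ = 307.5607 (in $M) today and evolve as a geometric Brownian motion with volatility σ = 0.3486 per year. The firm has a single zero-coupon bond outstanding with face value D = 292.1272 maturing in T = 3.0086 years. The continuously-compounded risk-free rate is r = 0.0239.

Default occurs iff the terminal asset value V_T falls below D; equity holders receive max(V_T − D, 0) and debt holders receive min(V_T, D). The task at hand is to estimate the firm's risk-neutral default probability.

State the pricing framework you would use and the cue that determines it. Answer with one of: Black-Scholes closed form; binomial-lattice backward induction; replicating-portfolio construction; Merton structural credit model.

framework: Merton structural credit model

Key observation: the question is about default risk generated by asset-value dynamics against a debt face of 292.1272 — the structural framework prices exactly that.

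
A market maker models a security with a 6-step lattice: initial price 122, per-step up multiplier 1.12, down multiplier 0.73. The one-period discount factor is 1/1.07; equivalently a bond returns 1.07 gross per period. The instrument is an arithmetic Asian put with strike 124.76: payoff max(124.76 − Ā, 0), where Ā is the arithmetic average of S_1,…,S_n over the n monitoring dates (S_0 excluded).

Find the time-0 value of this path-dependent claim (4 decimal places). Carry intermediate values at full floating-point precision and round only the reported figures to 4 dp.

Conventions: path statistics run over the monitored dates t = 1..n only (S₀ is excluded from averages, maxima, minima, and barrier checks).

price = 2.3772

With p* = (R−d)/(u−d) = 0.8718, sum probability × payoff across the paths and divide by R^6.
Enumerate all 2^6 = 64 price paths (U = up ×1.12, D = down ×0.73); each path with k up-moves has probability p*^k·(1−p*)^(6−k).
DDDDDD: Ā=46.6557, payoff=78.1043, prob=0.000004
UDDDDD: Ā=71.5813, payoff=53.1787, prob=0.000030
DUDDDD: Ā=63.6513, payoff=61.1087, prob=0.000030
UUDDDD: Ā=97.6568, payoff=27.1032, prob=0.000205
DDUDDD: Ā=57.8624, payoff=66.8976, prob=0.000030
UDUDDD: Ā=88.7752, payoff=35.9848, prob=0.000205
DUUDDD: Ā=80.8452, payoff=43.9148, prob=0.000205
UUUDDD: Ā=124.0364, payoff=0.7236, prob=0.001396
DDDUDD: Ā=53.6365, payoff=71.1235, prob=0.000030
UDDUDD: Ā=82.2916, payoff=42.4684, prob=0.000205
DUDUDD: Ā=74.3616, payoff=50.3984, prob=0.000205
UUDUDD: Ā=114.0890, payoff=10.6710, prob=0.001396
DDUUDD: Ā=68.5727, payoff=56.1873, prob=0.000205
UDUUDD: Ā=105.2074, payoff=19.5526, prob=0.001396
DUUUDD: Ā=97.2774, payoff=27.4826, prob=0.001396
UUUUDD: Ā=149.2476, payoff=0.0000, prob=0.009494
DDDDUD: Ā=50.5516, payoff=74.2084, prob=0.000030
UDDDUD: Ā=77.5586, payoff=47.2014, prob=0.000205
DUDDUD: Ā=69.6286, payoff=55.1314, prob=0.000205
UUDDUD: Ā=106.8274, payoff=17.9326, prob=0.001396
DDUDUD: Ā=63.8397, payoff=60.9203, prob=0.000205
UDUDUD: Ā=97.9458, payoff=26.8142, prob=0.001396
DUUDUD: Ā=90.0158, payoff=34.7442, prob=0.001396
UUUDUD: Ā=138.1065, payoff=0.0000, prob=0.009494
DDDUUD: Ā=59.6138, payoff=65.1462, prob=0.000205
UDDUUD: Ā=91.4623, payoff=33.2977, prob=0.001396
DUDUUD: Ā=83.5323, payoff=41.2277, prob=0.001396
UUDUUD: Ā=128.1591, payoff=0.0000, prob=0.009494
DDUUUD: Ā=77.7434, payoff=47.0166, prob=0.001396
UDUUUD: Ā=119.2775, payoff=5.4825, prob=0.009494
DUUUUD: Ā=111.3475, payoff=13.4125, prob=0.009494
UUUUUD: Ā=170.8345, payoff=0.0000, prob=0.064562
DDDDDU: Ā=48.2996, payoff=76.4604, prob=0.000030
UDDDDU: Ā=74.1035, payoff=50.6565, prob=0.000205
DUDDDU: Ā=66.1735, payoff=58.5865, prob=0.000205
UUDDDU: Ā=101.5265, payoff=23.2335, prob=0.001396
DDUDDU: Ā=60.3846, payoff=64.3754, prob=0.000205
UDUDDU: Ā=92.6449, payoff=32.1151, prob=0.001396
DUUDDU: Ā=84.7149, payoff=40.0451, prob=0.001396
UUUDDU: Ā=129.9735, payoff=0.0000, prob=0.009494
DDDUDU: Ā=56.1587, payoff=68.6013, prob=0.000205
UDDUDU: Ā=86.1613, payoff=38.5987, prob=0.001396
DUDUDU: Ā=78.2313, payoff=46.5287, prob=0.001396
UUDUDU: Ā=120.0261, payoff=4.7339, prob=0.009494
DDUUDU: Ā=72.4424, payoff=52.3176, prob=0.001396
UDUUDU: Ā=111.1445, payoff=13.6155, prob=0.009494
DUUUDU: Ā=103.2145, payoff=21.5455, prob=0.009494
UUUUDU: Ā=158.3565, payoff=0.0000, prob=0.064562
DDDDUU: Ā=53.0738, payoff=71.6862, prob=0.000205
UDDDUU: Ā=81.4283, payoff=43.3317, prob=0.001396
DUDDUU: Ā=73.4983, payoff=51.2617, prob=0.001396
UUDDUU: Ā=112.7645, payoff=11.9955, prob=0.009494
DDUDUU: Ā=67.7094, payoff=57.0506, prob=0.001396
UDUDUU: Ā=103.8829, payoff=20.8771, prob=0.009494
DUUDUU: Ā=95.9529, payoff=28.8071, prob=0.009494
UUUDUU: Ā=147.2154, payoff=0.0000, prob=0.064562
DDDUUU: Ā=63.4835, payoff=61.2765, prob=0.001396
UDDUUU: Ā=97.3994, payoff=27.3606, prob=0.009494
DUDUUU: Ā=89.4694, payoff=35.2906, prob=0.009494
UUDUUU: Ā=137.2681, payoff=0.0000, prob=0.064562
DDUUUU: Ā=83.6805, payoff=41.0795, prob=0.009494
UDUUUU: Ā=128.3865, payoff=0.0000, prob=0.064562
DUUUUU: Ā=120.4565, payoff=4.3035, prob=0.064562
UUUUUU: Ā=184.8099, payoff=0.0000, prob=0.439022
Price = Σ prob·payoff / R^6 = 3.567593 / 1.500730 = 2.3772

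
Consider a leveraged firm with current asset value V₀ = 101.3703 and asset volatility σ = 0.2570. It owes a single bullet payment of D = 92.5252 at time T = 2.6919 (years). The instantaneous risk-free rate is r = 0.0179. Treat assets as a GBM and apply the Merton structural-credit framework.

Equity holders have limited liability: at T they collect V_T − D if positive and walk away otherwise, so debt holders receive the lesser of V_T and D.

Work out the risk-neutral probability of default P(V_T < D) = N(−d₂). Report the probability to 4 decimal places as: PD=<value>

PD=0.4523

Apply the equity-as-call identities (strike 92.5252, horizon 2.6919 years):
d₁ = [ln(V₀/D) + (r + σ²/2)T] / (σ√T)
   = [ln(101.3703/92.5252) + (0.0179 + 0.5·0.2570²)·2.6919] / (0.2570·√2.6919)
   = [0.091299 + 0.137084] / 0.421660 = 0.541628
d₂ = d₁ − σ√T = 0.541628 − 0.421660 = 0.119967
risk-neutral PD = N(−d₂) = N(-0.119967) = 0.452254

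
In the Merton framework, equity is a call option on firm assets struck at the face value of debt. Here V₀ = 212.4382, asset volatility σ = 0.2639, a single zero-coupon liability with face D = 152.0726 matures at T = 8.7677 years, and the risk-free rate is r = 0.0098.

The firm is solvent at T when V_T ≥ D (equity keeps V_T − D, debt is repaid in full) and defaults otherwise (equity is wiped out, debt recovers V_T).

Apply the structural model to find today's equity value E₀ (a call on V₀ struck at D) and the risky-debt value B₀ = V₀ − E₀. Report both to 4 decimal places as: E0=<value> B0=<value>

Work the structural quantities from V₀ = 212.4382 against face 152.0726:
d₁ = [ln(V₀/D) + (r + σ²/2)T] / (σ√T)
   = [ln(212.4382/152.0726) + (0.0098 + 0.5·0.2639²)·8.7677] / (0.2639·√8.7677)
   = [0.334293 + 0.391229] / 0.781416 = 0.928471
d₂ = d₁ − σ√T = 0.928471 − 0.781416 = 0.147055
N(d₁) = 0.823418,  N(d₂) = 0.558456,  e^(−rT) = 0.917664
E₀ = V₀·N(d₁) − D·e^(−rT)·N(d₂)
   = 212.4382·0.823418 − 152.0726·0.917664·0.558456 = 96.992107
B₀ = V₀ − E₀ = 212.4382 − 96.992107 = 115.446093

E0=96.9921 B0=115.4461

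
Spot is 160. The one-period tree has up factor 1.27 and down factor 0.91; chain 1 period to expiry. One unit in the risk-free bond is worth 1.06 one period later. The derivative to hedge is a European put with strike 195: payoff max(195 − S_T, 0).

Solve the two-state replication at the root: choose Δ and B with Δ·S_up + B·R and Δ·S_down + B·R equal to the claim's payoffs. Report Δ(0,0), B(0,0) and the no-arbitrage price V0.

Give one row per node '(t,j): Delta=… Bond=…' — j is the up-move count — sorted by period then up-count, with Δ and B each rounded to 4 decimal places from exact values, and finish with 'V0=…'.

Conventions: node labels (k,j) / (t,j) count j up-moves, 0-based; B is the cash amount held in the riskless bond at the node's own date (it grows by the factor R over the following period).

Risk-neutral probability p* = (R−d)/(u−d) = (1.06−0.91)/(1.27−0.91) = 0.4167.
Payoffs at expiry: V(1,0)=49.4000, V(1,1)=0.0000
  t=0,j=0: stock 160.0000 → up 203.2000 (V=0.0000), down 145.6000 (V=49.4000). Price 27.1855; hedge Δ=-0.8576, bond B=164.4078.
Sanity check at the root: Δ(0,0)·S0 + B(0,0) reproduces V0 = 27.1855.

(0,0): Delta=-0.8576 Bond=164.4078
V0=27.1855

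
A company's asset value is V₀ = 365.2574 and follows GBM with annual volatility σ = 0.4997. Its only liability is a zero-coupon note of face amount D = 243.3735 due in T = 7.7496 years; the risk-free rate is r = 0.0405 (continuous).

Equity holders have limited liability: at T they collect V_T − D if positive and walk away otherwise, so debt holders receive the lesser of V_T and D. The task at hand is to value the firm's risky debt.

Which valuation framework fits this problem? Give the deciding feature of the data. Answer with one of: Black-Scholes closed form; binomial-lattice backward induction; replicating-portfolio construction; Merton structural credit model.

framework: Merton structural credit model

Key observation: the data describe a firm's assets (V₀ = 365.2574, GBM) and a single zero-coupon debt of face 243.3735, so credit quantities follow from equity-as-call in the structural model.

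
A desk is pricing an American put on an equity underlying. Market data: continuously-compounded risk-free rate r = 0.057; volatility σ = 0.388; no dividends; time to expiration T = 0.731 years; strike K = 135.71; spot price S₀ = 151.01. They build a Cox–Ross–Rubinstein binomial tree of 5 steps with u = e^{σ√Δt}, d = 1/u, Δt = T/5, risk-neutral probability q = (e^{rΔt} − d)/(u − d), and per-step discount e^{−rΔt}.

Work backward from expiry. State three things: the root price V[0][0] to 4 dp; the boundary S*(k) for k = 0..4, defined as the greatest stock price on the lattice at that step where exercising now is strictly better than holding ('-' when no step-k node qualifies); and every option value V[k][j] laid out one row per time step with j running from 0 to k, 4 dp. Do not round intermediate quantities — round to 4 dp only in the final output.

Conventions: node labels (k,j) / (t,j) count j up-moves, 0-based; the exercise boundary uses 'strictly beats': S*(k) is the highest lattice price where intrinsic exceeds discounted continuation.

price = 10.4250
boundary = - - - 96.7643 112.2394
tree:
10.4250
16.7438 4.0542
26.0855 7.3481 0.7097
38.9457 13.2025 1.4062 0.0000
52.2872 23.4706 2.7863 0.0000 0.0000
63.7892 38.9457 5.5206 0.0000 0.0000 0.0000

Δt=0.14620  u=1.15993  d=0.86212  q=0.49108  discount=0.99170
step 5 (expiry): payoffs max(K−S,0) = 63.7892 38.9457 5.5206 0.0000 0.0000 0.0000
step 4: (k=4,j=0): S=83.4228, K−S=52.2872, hold=51.1610 ⇒ V=52.2872 exercise | (k=4,j=1): S=112.2394, K−S=23.4706, hold=22.3444 ⇒ V=23.4706 exercise | (k=4,j=2): S=151.0100, K−S=0.0000, hold=2.7863 ⇒ V=2.7863 continue | (k=4,j=3): S=203.1731, K−S=0.0000, hold=0.0000 ⇒ V=0.0000 continue | (k=4,j=4): S=273.3548, K−S=0.0000, hold=0.0000 ⇒ V=0.0000 continue  boundary S*=112.2394
step 3: (k=3,j=0): S=96.7643, K−S=38.9457, hold=37.8195 ⇒ V=38.9457 exercise | (k=3,j=1): S=130.1894, K−S=5.5206, hold=13.2025 ⇒ V=13.2025 continue | (k=3,j=2): S=175.1604, K−S=0.0000, hold=1.4062 ⇒ V=1.4062 continue | (k=3,j=3): S=235.6657, K−S=0.0000, hold=0.0000 ⇒ V=0.0000 continue  boundary S*=96.7643
step 2: (k=2,j=0): S=112.2394, K−S=23.4706, hold=26.0855 ⇒ V=26.0855 continue | (k=2,j=1): S=151.0100, K−S=0.0000, hold=7.3481 ⇒ V=7.3481 continue | (k=2,j=2): S=203.1731, K−S=0.0000, hold=0.7097 ⇒ V=0.7097 continue  boundary S*=-
step 1: (k=1,j=0): S=130.1894, K−S=5.5206, hold=16.7438 ⇒ V=16.7438 continue | (k=1,j=1): S=175.1604, K−S=0.0000, hold=4.0542 ⇒ V=4.0542 continue  boundary S*=-
step 0: (k=0,j=0): S=151.0100, K−S=0.0000, hold=10.4250 ⇒ V=10.4250 continue  boundary S*=-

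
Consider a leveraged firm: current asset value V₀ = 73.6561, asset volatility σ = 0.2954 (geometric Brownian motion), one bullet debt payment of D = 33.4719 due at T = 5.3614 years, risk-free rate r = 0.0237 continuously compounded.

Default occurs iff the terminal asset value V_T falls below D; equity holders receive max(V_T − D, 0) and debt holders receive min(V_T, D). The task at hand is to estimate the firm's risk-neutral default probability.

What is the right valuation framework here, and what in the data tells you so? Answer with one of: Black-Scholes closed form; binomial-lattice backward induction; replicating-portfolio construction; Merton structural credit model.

framework: Merton structural credit model

Key observation: with the firm-asset dynamics (V₀ = 73.6561) and a single zero-coupon liability of face 33.4719 given, debt value, spread, and default probability all derive from the option view of the balance sheet.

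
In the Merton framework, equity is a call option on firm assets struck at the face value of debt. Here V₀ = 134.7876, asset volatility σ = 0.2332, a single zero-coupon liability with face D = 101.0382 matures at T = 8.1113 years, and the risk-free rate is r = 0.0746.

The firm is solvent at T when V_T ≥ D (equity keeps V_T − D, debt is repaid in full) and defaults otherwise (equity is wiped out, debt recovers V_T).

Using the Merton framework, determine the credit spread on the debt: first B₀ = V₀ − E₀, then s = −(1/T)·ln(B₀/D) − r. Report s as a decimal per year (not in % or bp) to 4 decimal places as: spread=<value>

Apply the equity-as-call identities (strike 101.0382, horizon 8.1113 years):
d₁ = [ln(V₀/D) + (r + σ²/2)T] / (σ√T)
   = [ln(134.7876/101.0382) + (0.0746 + 0.5·0.2332²)·8.1113] / (0.2332·√8.1113)
   = [0.288202 + 0.825658] / 0.664162 = 1.677092
d₂ = d₁ − σ√T = 1.677092 − 0.664162 = 1.012930
N(d₁) = 0.953238,  N(d₂) = 0.844453,  e^(−rT) = 0.546018
E₀ = V₀·N(d₁) − D·e^(−rT)·N(d₂)
   = 134.7876·0.953238 − 101.0382·0.546018·0.844453 = 81.897243
B₀ = V₀ − E₀ = 134.7876 − 81.897243 = 52.890357
spread = −(1/T)·ln(B₀/D) − r = −(1/8.1113)·ln(52.890357/101.0382) − 0.0746 = 0.00519949

spread=0.0052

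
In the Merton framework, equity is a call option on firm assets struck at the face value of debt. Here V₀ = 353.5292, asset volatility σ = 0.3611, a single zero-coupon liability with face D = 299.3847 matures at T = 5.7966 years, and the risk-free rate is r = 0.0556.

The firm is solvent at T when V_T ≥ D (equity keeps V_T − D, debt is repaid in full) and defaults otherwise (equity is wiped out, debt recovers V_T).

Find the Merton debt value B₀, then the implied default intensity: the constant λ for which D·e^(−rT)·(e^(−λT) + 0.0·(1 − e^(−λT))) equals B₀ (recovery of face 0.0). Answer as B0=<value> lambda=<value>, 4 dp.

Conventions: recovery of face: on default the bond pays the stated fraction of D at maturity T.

Equity is a call on the firm's assets struck at D = 299.3847:
d₁ = [ln(V₀/D) + (r + σ²/2)T] / (σ√T)
   = [ln(353.5292/299.3847) + (0.0556 + 0.5·0.3611²)·5.7966] / (0.3611·√5.7966)
   = [0.166237 + 0.700210] / 0.869389 = 0.996615
d₂ = d₁ − σ√T = 0.996615 − 0.869389 = 0.127226
N(d₁) = 0.840524,  N(d₂) = 0.550619,  e^(−rT) = 0.724487
E₀ = V₀·N(d₁) − D·e^(−rT)·N(d₂)
   = 353.5292·0.840524 − 299.3847·0.724487·0.550619 = 177.720332
B₀ = V₀ − E₀ = 353.5292 − 177.720332 = 175.808868
e^(−λT) = (B₀·e^(rT)/D − 0)/(1 − 0) = (175.8089·1.380286/299.3847 − 0)/1 = 0.81055118
λ = −ln(0.81055118)/5.7966 = 0.036235

B0=175.8089 lambda=0.0362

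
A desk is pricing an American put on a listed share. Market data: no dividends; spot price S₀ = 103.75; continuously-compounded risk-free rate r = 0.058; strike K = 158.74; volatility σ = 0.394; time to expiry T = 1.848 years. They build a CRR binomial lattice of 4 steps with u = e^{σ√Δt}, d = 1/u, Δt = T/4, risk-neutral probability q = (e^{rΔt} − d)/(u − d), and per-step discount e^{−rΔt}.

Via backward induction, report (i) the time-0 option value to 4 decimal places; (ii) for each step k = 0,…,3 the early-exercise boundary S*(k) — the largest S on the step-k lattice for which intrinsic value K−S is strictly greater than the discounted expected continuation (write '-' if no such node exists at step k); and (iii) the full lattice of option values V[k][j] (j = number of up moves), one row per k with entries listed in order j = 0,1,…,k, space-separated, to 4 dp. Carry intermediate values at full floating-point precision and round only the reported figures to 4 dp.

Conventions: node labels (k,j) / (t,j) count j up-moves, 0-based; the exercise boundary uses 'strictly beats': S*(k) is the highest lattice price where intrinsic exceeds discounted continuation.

params: Δt=0.46200 u=1.30709 d=0.76506 q=0.48355 e^(-rΔt)=0.97356
t_4 payoffs: 123.1961 98.0138 54.9900 0.0000 0.0000
t_3: node(3,0) S=46.4591 payoff=112.2809 vs cont=108.0838 → 112.2809 [stop]  node(3,1) S=79.3747 payoff=79.3653 vs cont=75.1682 → 79.3653 [stop]  node(3,2) S=135.6107 payoff=23.1293 vs cont=27.6487 → 27.6487 [wait]  node(3,3) S=231.6891 payoff=0.0000 vs cont=0.0000 → 0.0000 [wait]  ⇒ S*(3)=79.3747
t_2: node(2,0) S=60.7262 payoff=98.0138 vs cont=93.8166 → 98.0138 [stop]  node(2,1) S=103.7500 payoff=54.9900 vs cont=52.9204 → 54.9900 [stop]  node(2,2) S=177.2555 payoff=0.0000 vs cont=13.9016 → 13.9016 [wait]  ⇒ S*(2)=103.7500
t_1: node(1,0) S=79.3747 payoff=79.3653 vs cont=75.1682 → 79.3653 [stop]  node(1,1) S=135.6107 payoff=23.1293 vs cont=34.1931 → 34.1931 [wait]  ⇒ S*(1)=79.3747
t_0: node(0,0) S=103.7500 payoff=54.9900 vs cont=56.0013 → 56.0013 [wait]  ⇒ S*(0)=-

price = 56.0013
boundary = - 79.3747 103.7500 79.3747
tree:
56.0013
79.3653 34.1931
98.0138 54.9900 13.9016
112.2809 79.3653 27.6487 0.0000
123.1961 98.0138 54.9900 0.0000 0.0000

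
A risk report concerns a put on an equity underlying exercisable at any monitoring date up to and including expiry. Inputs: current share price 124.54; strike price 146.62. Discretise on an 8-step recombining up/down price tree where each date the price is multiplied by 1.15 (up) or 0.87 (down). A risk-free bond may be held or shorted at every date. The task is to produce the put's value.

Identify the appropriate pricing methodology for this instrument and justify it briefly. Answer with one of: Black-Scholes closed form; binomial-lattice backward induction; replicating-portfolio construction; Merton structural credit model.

framework: binomial-lattice backward induction

Key observation: the put (strike 146.62 on spot 124.54) is American-style on a 8-step discrete price model, so the early-exercise decision at every node requires stepwise backward valuation — a closed form cannot price the exercise right.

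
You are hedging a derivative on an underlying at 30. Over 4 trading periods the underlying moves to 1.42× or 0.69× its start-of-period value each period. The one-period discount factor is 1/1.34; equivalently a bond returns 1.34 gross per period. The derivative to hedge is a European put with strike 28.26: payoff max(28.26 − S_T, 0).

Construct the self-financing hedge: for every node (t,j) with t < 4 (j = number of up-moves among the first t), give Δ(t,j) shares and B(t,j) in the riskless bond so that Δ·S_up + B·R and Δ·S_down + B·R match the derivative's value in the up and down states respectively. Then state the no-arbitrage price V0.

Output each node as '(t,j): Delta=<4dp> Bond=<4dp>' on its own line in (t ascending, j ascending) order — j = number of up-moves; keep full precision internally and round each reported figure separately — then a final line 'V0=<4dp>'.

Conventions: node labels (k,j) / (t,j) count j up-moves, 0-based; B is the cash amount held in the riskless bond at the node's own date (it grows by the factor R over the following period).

(0,0): Delta=-0.0089 Bond=0.2876
(1,0): Delta=-0.1058 Bond=2.3918
(1,1): Delta=-0.0031 Bond=0.1385
(2,0): Delta=-0.9656 Bond=15.4853
(2,1): Delta=-0.0544 Bond=1.6936
(2,2): Delta=0.0000 Bond=0.0000
(3,0): Delta=-1.0000 Bond=21.0896
(3,1): Delta=-0.9635 Bond=20.7085
(3,2): Delta=0.0000 Bond=0.0000
(3,3): Delta=0.0000 Bond=0.0000
V0=0.0217

Under the risk-neutral measure, an up-move has probability p* = (R−d)/(u−d) = 0.8904 and values discount at R = 1.34.
At maturity the claim pays: V(4,0)=21.4599, V(4,1)=14.2655, V(4,2)=0.0000, V(4,3)=0.0000, V(4,4)=0.0000
(3,0): S=9.8553. Δ = (V_up−V_dn)/(S_up−S_dn) = (14.2655−21.4599)/(13.9945−6.8001) = -1.0000. V = [p*·14.2655 + (1−p*)·21.4599]/1.34 = 11.2343. B = V − Δ·S = 21.0896.
(3,1): S=20.2819. Δ = (V_up−V_dn)/(S_up−S_dn) = (0.0000−14.2655)/(28.8002−13.9945) = -0.9635. V = [p*·0.0000 + (1−p*)·14.2655]/1.34 = 1.1667. B = V − Δ·S = 20.7085.
(3,2): S=41.7395. Δ = (V_up−V_dn)/(S_up−S_dn) = (0.0000−0.0000)/(59.2701−28.8002) = 0.0000. V = [p*·0.0000 + (1−p*)·0.0000]/1.34 = 0.0000. B = V − Δ·S = 0.0000.
(3,3): S=85.8986. Δ = (V_up−V_dn)/(S_up−S_dn) = (0.0000−0.0000)/(121.9761−59.2701) = 0.0000. V = [p*·0.0000 + (1−p*)·0.0000]/1.34 = 0.0000. B = V − Δ·S = 0.0000.
(2,0): S=14.2830. Δ = (V_up−V_dn)/(S_up−S_dn) = (1.1667−11.2343)/(20.2819−9.8553) = -0.9656. V = [p*·1.1667 + (1−p*)·11.2343]/1.34 = 1.6940. B = V − Δ·S = 15.4853.
(2,1): S=29.3940. Δ = (V_up−V_dn)/(S_up−S_dn) = (0.0000−1.1667)/(41.7395−20.2819) = -0.0544. V = [p*·0.0000 + (1−p*)·1.1667]/1.34 = 0.0954. B = V − Δ·S = 1.6936.
(2,2): S=60.4920. Δ = (V_up−V_dn)/(S_up−S_dn) = (0.0000−0.0000)/(85.8986−41.7395) = 0.0000. V = [p*·0.0000 + (1−p*)·0.0000]/1.34 = 0.0000. B = V − Δ·S = 0.0000.
(1,0): S=20.7000. Δ = (V_up−V_dn)/(S_up−S_dn) = (0.0954−1.6940)/(29.3940−14.2830) = -0.1058. V = [p*·0.0954 + (1−p*)·1.6940]/1.34 = 0.2019. B = V − Δ·S = 2.3918.
(1,1): S=42.6000. Δ = (V_up−V_dn)/(S_up−S_dn) = (0.0000−0.0954)/(60.4920−29.3940) = -0.0031. V = [p*·0.0000 + (1−p*)·0.0954]/1.34 = 0.0078. B = V − Δ·S = 0.1385.
(0,0): S=30.0000. Δ = (V_up−V_dn)/(S_up−S_dn) = (0.0078−0.2019)/(42.6000−20.7000) = -0.0089. V = [p*·0.0078 + (1−p*)·0.2019]/1.34 = 0.0217. B = V − Δ·S = 0.2876.
Check: Δ(0,0)·S0 + B(0,0) = 0.0217 = V0.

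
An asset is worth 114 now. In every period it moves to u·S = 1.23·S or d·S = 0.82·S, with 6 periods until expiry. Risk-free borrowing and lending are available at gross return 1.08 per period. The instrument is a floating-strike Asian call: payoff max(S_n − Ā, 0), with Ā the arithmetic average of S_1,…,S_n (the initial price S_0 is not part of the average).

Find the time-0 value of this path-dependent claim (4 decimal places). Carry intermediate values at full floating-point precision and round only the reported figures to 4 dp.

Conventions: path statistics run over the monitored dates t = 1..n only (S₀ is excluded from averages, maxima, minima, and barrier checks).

price = 22.3403

No-arbitrage gives p* = (R−d)/(u−d) = 0.6341: enumerate every path, weight its payoff by its p*-probability, and discount by R^6.
Enumerate all 2^6 = 64 price paths (U = up ×1.23, D = down ×0.82); each path with k up-moves has probability p*^k·(1−p*)^(6−k).
DDDDDD: Ā=60.2421, payoff=0.0000, prob=0.002398
UDDDDD: Ā=90.3631, payoff=0.0000, prob=0.004156
DUDDDD: Ā=82.5731, payoff=0.0000, prob=0.004156
UUDDDD: Ā=123.8597, payoff=0.0000, prob=0.007205
DDUDDD: Ā=76.1853, payoff=0.0000, prob=0.004156
UDUDDD: Ā=114.2780, payoff=0.0000, prob=0.007205
DUUDDD: Ā=106.4880, payoff=0.0000, prob=0.007205
UUUDDD: Ā=159.7320, payoff=0.0000, prob=0.012488
DDDUDD: Ā=70.9473, payoff=0.0000, prob=0.004156
UDDUDD: Ā=106.4210, payoff=0.0000, prob=0.007205
DUDUDD: Ā=98.6310, payoff=0.0000, prob=0.007205
UUDUDD: Ā=147.9465, payoff=0.0000, prob=0.012488
DDUUDD: Ā=92.2432, payoff=0.0000, prob=0.007205
UDUUDD: Ā=138.3648, payoff=0.0000, prob=0.012488
DUUUDD: Ā=130.5748, payoff=0.0000, prob=0.012488
UUUUDD: Ā=195.8622, payoff=0.0000, prob=0.021646
DDDDUD: Ā=66.6522, payoff=0.0000, prob=0.004156
UDDDUD: Ā=99.9783, payoff=0.0000, prob=0.007205
DUDDUD: Ā=92.1883, payoff=0.0000, prob=0.007205
UUDDUD: Ā=138.2824, payoff=0.0000, prob=0.012488
DDUDUD: Ā=85.8005, payoff=0.0000, prob=0.007205
UDUDUD: Ā=128.7007, payoff=0.0000, prob=0.012488
DUUDUD: Ā=120.9107, payoff=0.0000, prob=0.012488
UUUDUD: Ā=181.3661, payoff=0.0000, prob=0.021646
DDDUUD: Ā=80.5625, payoff=0.0000, prob=0.007205
UDDUUD: Ā=120.8437, payoff=0.0000, prob=0.012488
DUDUUD: Ā=113.0537, payoff=3.9129, prob=0.012488
UUDUUD: Ā=169.5806, payoff=5.8693, prob=0.021646
DDUUUD: Ā=106.6659, payoff=10.3007, prob=0.012488
UDUUUD: Ā=159.9989, payoff=15.4510, prob=0.021646
DUUUUD: Ā=152.2089, payoff=23.2410, prob=0.021646
UUUUUD: Ā=228.3133, payoff=34.8615, prob=0.037519
DDDDDU: Ā=63.1302, payoff=0.0000, prob=0.004156
UDDDDU: Ā=94.6952, payoff=0.0000, prob=0.007205
DUDDDU: Ā=86.9052, payoff=0.0000, prob=0.007205
UUDDDU: Ā=130.3578, payoff=0.0000, prob=0.012488
DDUDDU: Ā=80.5174, payoff=0.0000, prob=0.007205
UDUDDU: Ā=120.7761, payoff=0.0000, prob=0.012488
DUUDDU: Ā=112.9861, payoff=3.9804, prob=0.012488
UUUDDU: Ā=169.4792, payoff=5.9706, prob=0.021646
DDDUDU: Ā=75.2794, payoff=2.6983, prob=0.007205
UDDUDU: Ā=112.9191, payoff=4.0474, prob=0.012488
DUDUDU: Ā=105.1291, payoff=11.8374, prob=0.012488
UUDUDU: Ā=157.6937, payoff=17.7561, prob=0.021646
DDUUDU: Ā=98.7413, payoff=18.2252, prob=0.012488
UDUUDU: Ā=148.1120, payoff=27.3378, prob=0.021646
DUUUDU: Ā=140.3220, payoff=35.1278, prob=0.021646
UUUUDU: Ā=210.4830, payoff=52.6917, prob=0.037519
DDDDUU: Ā=70.9843, payoff=6.9934, prob=0.007205
UDDDUU: Ā=106.4764, payoff=10.4902, prob=0.012488
DUDDUU: Ā=98.6864, payoff=18.2802, prob=0.012488
UUDDUU: Ā=148.0296, payoff=27.4202, prob=0.021646
DDUDUU: Ā=92.2986, payoff=24.6680, prob=0.012488
UDUDUU: Ā=138.4479, payoff=37.0019, prob=0.021646
DUUDUU: Ā=130.6579, payoff=44.7919, prob=0.021646
UUUDUU: Ā=195.9869, payoff=67.1879, prob=0.037519
DDDUUU: Ā=87.0606, payoff=29.9059, prob=0.012488
UDDUUU: Ā=130.5909, payoff=44.8589, prob=0.021646
DUDUUU: Ā=122.8009, payoff=52.6489, prob=0.021646
UUDUUU: Ā=184.2014, payoff=78.9734, prob=0.037519
DDUUUU: Ā=116.4131, payoff=59.0367, prob=0.021646
UDUUUU: Ā=174.6197, payoff=88.5551, prob=0.037519
DUUUUU: Ā=166.8297, payoff=96.3451, prob=0.037519
UUUUUU: Ā=250.2445, payoff=144.5176, prob=0.065033
Price = Σ prob·payoff / R^6 = 35.451216 / 1.586874 = 22.3403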